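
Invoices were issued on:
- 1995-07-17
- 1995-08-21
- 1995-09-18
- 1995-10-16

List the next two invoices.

1995-11-20, 1995-12-18

These are Mondays at 28- or 35-day spacing (35, 28, 28).
The pattern: 3rd Monday of the month.
November 1995 — 3rd Monday is 1995-11-20.
3rd Monday of December 1995: 1995-12-18.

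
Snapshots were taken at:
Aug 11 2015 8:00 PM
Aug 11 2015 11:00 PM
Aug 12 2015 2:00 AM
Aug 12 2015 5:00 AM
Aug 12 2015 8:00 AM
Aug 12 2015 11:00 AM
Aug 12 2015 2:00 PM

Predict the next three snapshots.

Aug 12 2015 5:00 PM, Aug 12 2015 8:00 PM, Aug 12 2015 11:00 PM

Gaps: 3, 3, 3, 3, 3, 3 hours — each event is 3 hours after the previous one.
Aug 12 2015 2:00 PM + 3 h = Aug 12 2015 5:00 PM.
Aug 12 2015 5:00 PM + 3 h = Aug 12 2015 8:00 PM.
Aug 12 2015 8:00 PM + 3 h = Aug 12 2015 11:00 PM.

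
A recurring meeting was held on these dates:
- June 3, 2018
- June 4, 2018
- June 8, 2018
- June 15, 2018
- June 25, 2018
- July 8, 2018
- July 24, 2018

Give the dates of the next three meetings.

Gaps: 1, 4, 7, 10, 13, 16 days — each gap is 3 larger than the previous one.
Next gap: 19 days. July 24, 2018 + 19 days = August 12, 2018.
Next gap: 22 days. August 12, 2018 + 22 days = September 3, 2018.
Next gap: 25 days. September 3, 2018 + 25 days = September 28, 2018.

August 12, 2018; September 3, 2018; September 28, 2018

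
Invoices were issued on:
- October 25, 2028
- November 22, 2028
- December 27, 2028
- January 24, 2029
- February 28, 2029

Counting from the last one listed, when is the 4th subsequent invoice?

June 27, 2029

These are Wednesdays at 28- or 35-day spacing (28, 35, 28, 35).
The pattern: 4th Wednesday of the month.
4th Wednesday of March 2029: March 28, 2029.
4th Wednesday of April 2029: April 25, 2029.
May 2029 — 4th Wednesday is May 23, 2029.
June 2029 — 4th Wednesday is June 27, 2029.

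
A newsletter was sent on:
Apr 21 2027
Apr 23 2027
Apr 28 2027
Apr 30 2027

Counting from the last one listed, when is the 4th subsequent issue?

May 14 2027

Every event lands on a Wednesday or Friday (gaps cycle 2, 5, 2).
So the schedule is: every Wednesday and Friday.
The following Wednesday is May 5 2027.
The following Friday is May 7 2027.
Next Wednesday: May 12 2027.
Next Friday: May 14 2027.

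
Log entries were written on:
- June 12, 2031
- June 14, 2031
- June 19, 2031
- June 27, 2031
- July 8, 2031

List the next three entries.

Gaps: 2, 5, 8, 11 days — each gap is 3 larger than the previous one.
Next gap: 14 days. July 8, 2031 + 14 days = July 22, 2031.
Next gap: 17 days. July 22, 2031 + 17 days = August 8, 2031.
Next gap: 20 days. August 8, 2031 + 20 days = August 28, 2031.

July 22, 2031; August 8, 2031; August 28, 2031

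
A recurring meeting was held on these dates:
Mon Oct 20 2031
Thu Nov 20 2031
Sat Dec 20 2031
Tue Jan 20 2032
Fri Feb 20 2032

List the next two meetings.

Sat Mar 20 2032, Tue Apr 20 2032

The day-of-month is always 20 (31, 30, 31, 31 days between events).
So this recurs on the 20th of each month.
Next: March 2032 → Sat Mar 20 2032.
Next: April 2032 → Tue Apr 20 2032.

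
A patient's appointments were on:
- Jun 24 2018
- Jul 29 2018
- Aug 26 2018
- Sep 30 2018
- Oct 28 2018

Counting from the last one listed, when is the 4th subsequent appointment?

These are Sundays with 35, 28, 35, 28-day gaps.
Each is the final Sunday of its month — Jul 29 2018 is past the 28th, so '4th Sunday' doesn't fit.
Last Sunday of November 2018: Nov 25 2018.
December 2018 ends with Sunday Dec 30 2018.
Last Sunday of January 2019: Jan 27 2019.
Last Sunday of February 2019: Feb 24 2019.

Feb 24 2019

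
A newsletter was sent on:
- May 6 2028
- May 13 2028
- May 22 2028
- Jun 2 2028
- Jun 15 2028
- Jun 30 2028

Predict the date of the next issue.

Gaps: 7, 9, 11, 13, 15 days — each gap is 2 larger than the previous one.
Next gap: 17 days. Jun 30 2028 + 17 days = Jul 17 2028.

Jul 17 2028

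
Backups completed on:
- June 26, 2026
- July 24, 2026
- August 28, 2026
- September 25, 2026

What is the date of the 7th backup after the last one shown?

These are Fridays at 28- or 35-day spacing (28, 35, 28).
The pattern: 4th Friday of the month.
October 2026 — 4th Friday is October 23, 2026.
4th Friday of November 2026: November 27, 2026.
4th Friday of December 2026: December 25, 2026.
4th Friday of January 2027: January 22, 2027.
February 2027 — 4th Friday is February 26, 2027.
4th Friday of March 2027: March 26, 2027.
April 2027 — 4th Friday is April 23, 2027.

April 23, 2027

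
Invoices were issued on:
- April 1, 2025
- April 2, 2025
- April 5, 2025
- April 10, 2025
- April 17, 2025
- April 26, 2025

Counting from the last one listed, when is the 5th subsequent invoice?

July 10, 2025

The spacing grows by 2 each time: 1, 3, 5, 7, 9 days.
Next gap: 11 days. April 26, 2025 + 11 days = May 7, 2025.
Next gap: 13 days. May 7, 2025 + 13 days = May 20, 2025.
Next gap: 15 days. May 20, 2025 + 15 days = June 4, 2025.
Next gap: 17 days. June 4, 2025 + 17 days = June 21, 2025.
Next gap: 19 days. June 21, 2025 + 19 days = July 10, 2025.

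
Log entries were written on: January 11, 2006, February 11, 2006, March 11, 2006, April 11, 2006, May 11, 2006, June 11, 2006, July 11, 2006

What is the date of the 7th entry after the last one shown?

February 11, 2007

Each date is the 11th; the gaps (31, 28, 31, 30, 31, 30) track the month lengths.
The rule is the 11th of each month.
Next: August 2006 → August 11, 2006.
September 2006: September 11, 2006.
October 2006: October 11, 2006.
Next: November 2006 → November 11, 2006.
Next: December 2006 → December 11, 2006.
Next: January 2007 → January 11, 2007.
February 2007: February 11, 2007.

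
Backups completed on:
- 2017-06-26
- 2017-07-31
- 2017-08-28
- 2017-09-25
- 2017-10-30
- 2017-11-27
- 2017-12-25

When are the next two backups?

All Mondays; the gaps (35, 28, 28, 35, 28, 28) vary with month length.
This is the last Monday of each month.
Last Monday of January 2018: 2018-01-29.
February 2018 ends with Monday 2018-02-26.

2018-01-29, 2018-02-26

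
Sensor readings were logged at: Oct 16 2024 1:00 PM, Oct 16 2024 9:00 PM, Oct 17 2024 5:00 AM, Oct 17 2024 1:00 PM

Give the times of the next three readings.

Gaps: 8, 8, 8 hours — each event is 8 hours after the previous one.
Oct 17 2024 1:00 PM + 8 h = Oct 17 2024 9:00 PM.
Oct 17 2024 9:00 PM + 8 h = Oct 18 2024 5:00 AM.
Oct 18 2024 5:00 AM + 8 h = Oct 18 2024 1:00 PM.

Oct 17 2024 9:00 PM, Oct 18 2024 5:00 AM, Oct 18 2024 1:00 PM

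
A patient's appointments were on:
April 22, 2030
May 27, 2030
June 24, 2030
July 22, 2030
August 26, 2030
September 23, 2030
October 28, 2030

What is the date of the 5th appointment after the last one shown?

Gaps: 35, 28, 28, 35, 28, 35 days — a mix of 28 and 35. Every date is a Monday.
Each is the 4th Monday of its month.
November 2030 — 4th Monday is November 25, 2030.
December 2030 — 4th Monday is December 23, 2030.
January 2031 — 4th Monday is January 27, 2031.
February 2031 — 4th Monday is February 24, 2031.
4th Monday of March 2031: March 24, 2031.

March 24, 2031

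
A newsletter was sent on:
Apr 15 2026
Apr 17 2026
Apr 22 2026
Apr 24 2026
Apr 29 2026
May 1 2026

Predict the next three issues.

May 6 2026, May 8 2026, May 13 2026

Every event lands on a Wednesday or Friday (gaps cycle 2, 5, 2, 5, 2).
So the schedule is: every Wednesday and Friday.
The following Wednesday is May 6 2026.
Next Friday: May 8 2026.
The following Wednesday is May 13 2026.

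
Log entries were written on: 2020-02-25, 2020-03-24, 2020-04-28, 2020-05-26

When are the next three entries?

Gaps: 28, 35, 28 days — a mix of 28 and 35. Every date is a Tuesday.
Each is the 4th Tuesday of its month.
4th Tuesday of June 2020: 2020-06-23.
July 2020 — 4th Tuesday is 2020-07-28.
August 2020 — 4th Tuesday is 2020-08-25.

2020-06-23, 2020-07-28, 2020-08-25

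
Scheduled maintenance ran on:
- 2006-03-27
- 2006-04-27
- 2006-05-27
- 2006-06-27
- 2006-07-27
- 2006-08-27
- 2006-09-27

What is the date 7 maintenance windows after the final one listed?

The day-of-month is always 27 (31, 30, 31, 30, 31, 31 days between events).
So this recurs on the 27th of each month.
October 2006: 2006-10-27.
November 2006: 2006-11-27.
December 2006: 2006-12-27.
January 2007: 2007-01-27.
February 2007: 2007-02-27.
Next: March 2007 → 2007-03-27.
Next: April 2007 → 2007-04-27.

2007-04-27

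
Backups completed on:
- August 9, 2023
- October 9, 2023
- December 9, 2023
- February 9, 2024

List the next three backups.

April 9, 2024; June 9, 2024; August 9, 2024

Gaps: 61, 61, 62 days — not constant. Every event is on the 9th of the month.
Pattern: the 9th of every 2 months.
April 2024: April 9, 2024.
Next: June 2024 → June 9, 2024.
August 2024: August 9, 2024.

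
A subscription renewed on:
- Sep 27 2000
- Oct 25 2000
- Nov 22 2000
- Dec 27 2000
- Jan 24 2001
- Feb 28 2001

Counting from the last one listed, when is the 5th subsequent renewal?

All dates are Wednesdays, 28, 28, 35, 28, 35 days apart.
Specifically, the 4th Wednesday of each month.
March 2001 — 4th Wednesday is Mar 28 2001.
April 2001 — 4th Wednesday is Apr 25 2001.
May 2001 — 4th Wednesday is May 23 2001.
June 2001 — 4th Wednesday is Jun 27 2001.
July 2001 — 4th Wednesday is Jul 25 2001.

Jul 25 2001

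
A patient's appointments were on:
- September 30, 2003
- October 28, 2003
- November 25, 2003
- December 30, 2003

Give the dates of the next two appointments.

Every date is a Tuesday; gaps 28, 28, 35 days.
Each is the last Tuesday of its month (at least one falls on the 29th or later, ruling out '4th Tuesday').
Last Tuesday of January 2004: January 27, 2004.
February 2004 ends with Tuesday February 24, 2004.

January 27, 2004; February 24, 2004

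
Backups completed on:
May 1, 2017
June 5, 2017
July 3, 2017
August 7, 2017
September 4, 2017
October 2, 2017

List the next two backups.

All dates are Mondays, 35, 28, 35, 28, 28 days apart.
Specifically, the 1st Monday of each month.
November 2017 — 1st Monday is November 6, 2017.
December 2017 — 1st Monday is December 4, 2017.

November 6, 2017; December 4, 2017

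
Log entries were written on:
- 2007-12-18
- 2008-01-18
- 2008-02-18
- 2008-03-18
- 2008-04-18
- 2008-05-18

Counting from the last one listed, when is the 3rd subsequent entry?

2008-08-18

The day-of-month is always 18 (31, 31, 29, 31, 30 days between events).
So this recurs on the 18th of each month.
June 2008: 2008-06-18.
Next: July 2008 → 2008-07-18.
August 2008: 2008-08-18.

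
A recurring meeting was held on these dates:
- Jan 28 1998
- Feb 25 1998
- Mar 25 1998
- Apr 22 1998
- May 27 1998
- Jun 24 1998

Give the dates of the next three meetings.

All dates are Wednesdays, 28, 28, 28, 35, 28 days apart.
Specifically, the 4th Wednesday of each month.
July 1998 — 4th Wednesday is Jul 22 1998.
August 1998 — 4th Wednesday is Aug 26 1998.
September 1998 — 4th Wednesday is Sep 23 1998.

Jul 22 1998, Aug 26 1998, Sep 23 1998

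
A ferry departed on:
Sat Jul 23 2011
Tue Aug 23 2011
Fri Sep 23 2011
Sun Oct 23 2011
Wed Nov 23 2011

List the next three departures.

Each date is the 23rd; the gaps (31, 31, 30, 31) track the month lengths.
The rule is the 23rd of each month.
Next: December 2011 → Fri Dec 23 2011.
January 2012: Mon Jan 23 2012.
Next: February 2012 → Thu Feb 23 2012.

Fri Dec 23 2011, Mon Jan 23 2012, Thu Feb 23 2012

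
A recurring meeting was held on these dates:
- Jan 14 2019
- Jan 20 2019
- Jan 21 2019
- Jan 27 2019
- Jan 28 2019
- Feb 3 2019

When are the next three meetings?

Gaps: 6, 1, 6, 1, 6 days — not constant, but cyclic with period 2.
The events fall on every Monday and Sunday.
The following Monday is Feb 4 2019.
Next Sunday: Feb 10 2019.
The following Monday is Feb 11 2019.

Feb 4 2019, Feb 10 2019, Feb 11 2019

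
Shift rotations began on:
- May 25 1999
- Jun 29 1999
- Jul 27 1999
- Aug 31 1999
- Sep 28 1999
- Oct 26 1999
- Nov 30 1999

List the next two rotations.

Every date is a Tuesday; gaps 35, 28, 35, 28, 28, 35 days.
Each is the last Tuesday of its month (at least one falls on the 29th or later, ruling out '4th Tuesday').
December 1999 ends with Tuesday Dec 28 1999.
January 2000 ends with Tuesday Jan 25 2000.

Dec 28 1999, Jan 25 2000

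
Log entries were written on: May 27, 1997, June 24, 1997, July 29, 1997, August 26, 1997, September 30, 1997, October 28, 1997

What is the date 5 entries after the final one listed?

March 31, 1998

Every date is a Tuesday; gaps 28, 35, 28, 35, 28 days.
Each is the last Tuesday of its month (at least one falls on the 29th or later, ruling out '4th Tuesday').
Last Tuesday of November 1997: November 25, 1997.
Last Tuesday of December 1997: December 30, 1997.
Last Tuesday of January 1998: January 27, 1998.
February 1998 ends with Tuesday February 24, 1998.
Last Tuesday of March 1998: March 31, 1998.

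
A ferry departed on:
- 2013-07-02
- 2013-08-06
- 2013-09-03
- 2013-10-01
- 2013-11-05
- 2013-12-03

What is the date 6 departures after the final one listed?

2014-06-03

All dates are Tuesdays, 35, 28, 28, 35, 28 days apart.
Specifically, the 1st Tuesday of each month.
January 2014 — 1st Tuesday is 2014-01-07.
1st Tuesday of February 2014: 2014-02-04.
1st Tuesday of March 2014: 2014-03-04.
1st Tuesday of April 2014: 2014-04-01.
1st Tuesday of May 2014: 2014-05-06.
June 2014 — 1st Tuesday is 2014-06-03.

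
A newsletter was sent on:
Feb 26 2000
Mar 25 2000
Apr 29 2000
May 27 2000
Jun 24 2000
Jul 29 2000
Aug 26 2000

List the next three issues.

These are Saturdays with 28, 35, 28, 28, 35, 28-day gaps.
Each is the final Saturday of its month — Apr 29 2000 is past the 28th, so '4th Saturday' doesn't fit.
September 2000 ends with Saturday Sep 30 2000.
October 2000 ends with Saturday Oct 28 2000.
Last Saturday of November 2000: Nov 25 2000.

Sep 30 2000, Oct 28 2000, Nov 25 2000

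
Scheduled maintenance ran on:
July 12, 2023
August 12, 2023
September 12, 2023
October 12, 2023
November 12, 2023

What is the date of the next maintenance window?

December 12, 2023

The day-of-month is always 12 (31, 31, 30, 31 days between events).
So this recurs on the 12th of each month.
Next: December 2023 → December 12, 2023.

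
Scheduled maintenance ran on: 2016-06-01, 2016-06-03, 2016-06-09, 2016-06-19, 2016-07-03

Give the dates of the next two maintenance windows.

Intervals are 2, 6, 10, 14 days — an arithmetic progression with common difference 4.
Next gap: 18 days. 2016-07-03 + 18 days = 2016-07-21.
Next gap: 22 days. 2016-07-21 + 22 days = 2016-08-12.

2016-07-21, 2016-08-12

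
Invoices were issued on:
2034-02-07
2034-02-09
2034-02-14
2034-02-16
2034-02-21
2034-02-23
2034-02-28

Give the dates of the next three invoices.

2034-03-02, 2034-03-07, 2034-03-09

Gaps: 2, 5, 2, 5, 2, 5 days — not constant, but cyclic with period 2.
The events fall on every Tuesday and Thursday.
Next Thursday: 2034-03-02.
The following Tuesday is 2034-03-07.
Next Thursday: 2034-03-09.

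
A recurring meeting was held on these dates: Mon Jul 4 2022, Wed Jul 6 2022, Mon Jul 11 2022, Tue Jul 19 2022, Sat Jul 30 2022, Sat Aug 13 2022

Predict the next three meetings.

Tue Aug 30 2022, Mon Sep 19 2022, Wed Oct 12 2022

Gaps: 2, 5, 8, 11, 14 days — each gap is 3 larger than the previous one.
Next gap: 17 days. Sat Aug 13 2022 + 17 days = Tue Aug 30 2022.
Next gap: 20 days. Tue Aug 30 2022 + 20 days = Mon Sep 19 2022.
Next gap: 23 days. Mon Sep 19 2022 + 23 days = Wed Oct 12 2022.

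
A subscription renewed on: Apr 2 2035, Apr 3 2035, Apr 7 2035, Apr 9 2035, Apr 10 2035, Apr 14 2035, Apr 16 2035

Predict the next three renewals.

Every event lands on a Monday or Tuesday or Saturday (gaps cycle 1, 4, 2, 1, 4, 2).
So the schedule is: every Monday, Tuesday and Saturday.
The following Tuesday is Apr 17 2035.
Next Saturday: Apr 21 2035.
The following Monday is Apr 23 2035.

Apr 17 2035, Apr 21 2035, Apr 23 2035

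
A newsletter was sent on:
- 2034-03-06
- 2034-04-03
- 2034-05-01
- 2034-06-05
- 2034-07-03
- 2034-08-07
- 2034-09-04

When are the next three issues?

2034-10-02, 2034-11-06, 2034-12-04

Gaps: 28, 28, 35, 28, 35, 28 days — a mix of 28 and 35. Every date is a Monday.
Each is the 1st Monday of its month.
1st Monday of October 2034: 2034-10-02.
November 2034 — 1st Monday is 2034-11-06.
December 2034 — 1st Monday is 2034-12-04.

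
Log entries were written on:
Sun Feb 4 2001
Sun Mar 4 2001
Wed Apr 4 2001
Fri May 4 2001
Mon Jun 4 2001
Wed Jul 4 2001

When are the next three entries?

Each date is the 4th; the gaps (28, 31, 30, 31, 30) track the month lengths.
The rule is the 4th of each month.
August 2001: Sat Aug 4 2001.
September 2001: Tue Sep 4 2001.
Next: October 2001 → Thu Oct 4 2001.

Sat Aug 4 2001, Tue Sep 4 2001, Thu Oct 4 2001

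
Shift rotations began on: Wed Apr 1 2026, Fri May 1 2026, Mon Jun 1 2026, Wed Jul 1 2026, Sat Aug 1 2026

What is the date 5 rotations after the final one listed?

Fri Jan 1 2027

Each date is the 1st; the gaps (30, 31, 30, 31) track the month lengths.
The rule is the 1st of each month.
Next: September 2026 → Tue Sep 1 2026.
Next: October 2026 → Thu Oct 1 2026.
Next: November 2026 → Sun Nov 1 2026.
December 2026: Tue Dec 1 2026.
January 2027: Fri Jan 1 2027.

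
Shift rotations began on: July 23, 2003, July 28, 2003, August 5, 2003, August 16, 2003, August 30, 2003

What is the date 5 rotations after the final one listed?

December 23, 2003

The spacing grows by 3 each time: 5, 8, 11, 14 days.
Next gap: 17 days. August 30, 2003 + 17 days = September 16, 2003.
Next gap: 20 days. September 16, 2003 + 20 days = October 6, 2003.
Next gap: 23 days. October 6, 2003 + 23 days = October 29, 2003.
Next gap: 26 days. October 29, 2003 + 26 days = November 24, 2003.
Next gap: 29 days. November 24, 2003 + 29 days = December 23, 2003.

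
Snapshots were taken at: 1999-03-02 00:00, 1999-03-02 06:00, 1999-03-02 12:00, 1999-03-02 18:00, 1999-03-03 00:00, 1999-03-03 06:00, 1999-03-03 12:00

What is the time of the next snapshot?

1999-03-03 18:00

The interval is a steady 6 hours (6, 6, 6, 6, 6, 6).
1999-03-03 12:00 + 6 h = 1999-03-03 18:00.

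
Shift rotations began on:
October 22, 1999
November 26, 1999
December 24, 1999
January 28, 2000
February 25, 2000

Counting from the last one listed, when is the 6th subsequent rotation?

August 25, 2000

These are Fridays at 28- or 35-day spacing (35, 28, 35, 28).
The pattern: 4th Friday of the month.
March 2000 — 4th Friday is March 24, 2000.
April 2000 — 4th Friday is April 28, 2000.
4th Friday of May 2000: May 26, 2000.
4th Friday of June 2000: June 23, 2000.
July 2000 — 4th Friday is July 28, 2000.
4th Friday of August 2000: August 25, 2000.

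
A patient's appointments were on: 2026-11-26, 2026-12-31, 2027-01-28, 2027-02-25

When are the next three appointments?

2027-03-25, 2027-04-29, 2027-05-27

These are Thursdays with 35, 28, 28-day gaps.
Each is the final Thursday of its month — 2026-12-31 is past the 28th, so '4th Thursday' doesn't fit.
Last Thursday of March 2027: 2027-03-25.
Last Thursday of April 2027: 2027-04-29.
Last Thursday of May 2027: 2027-05-27.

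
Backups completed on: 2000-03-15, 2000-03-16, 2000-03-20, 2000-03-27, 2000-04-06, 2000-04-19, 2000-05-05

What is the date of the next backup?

2000-05-24

Gaps: 1, 4, 7, 10, 13, 16 days — each gap is 3 larger than the previous one.
Next gap: 19 days. 2000-05-05 + 19 days = 2000-05-24.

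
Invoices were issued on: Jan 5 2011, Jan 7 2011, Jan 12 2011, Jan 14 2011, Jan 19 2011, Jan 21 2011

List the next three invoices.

Jan 26 2011, Jan 28 2011, Feb 2 2011

Gaps: 2, 5, 2, 5, 2 days — not constant, but cyclic with period 2.
The events fall on every Wednesday and Friday.
The following Wednesday is Jan 26 2011.
The following Friday is Jan 28 2011.
The following Wednesday is Feb 2 2011.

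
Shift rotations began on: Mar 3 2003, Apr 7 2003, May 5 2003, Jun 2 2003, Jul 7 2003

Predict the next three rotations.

Aug 4 2003, Sep 1 2003, Oct 6 2003

These are Mondays at 28- or 35-day spacing (35, 28, 28, 35).
The pattern: 1st Monday of the month.
1st Monday of August 2003: Aug 4 2003.
1st Monday of September 2003: Sep 1 2003.
1st Monday of October 2003: Oct 6 2003.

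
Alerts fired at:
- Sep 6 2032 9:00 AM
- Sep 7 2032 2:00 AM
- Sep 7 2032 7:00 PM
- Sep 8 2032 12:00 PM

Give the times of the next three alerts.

Sep 9 2032 5:00 AM, Sep 9 2032 10:00 PM, Sep 10 2032 3:00 PM

Gaps: 17, 17, 17 hours — each event is 17 hours after the previous one.
Sep 8 2032 12:00 PM + 17 h = Sep 9 2032 5:00 AM.
Sep 9 2032 5:00 AM + 17 h = Sep 9 2032 10:00 PM.
Sep 9 2032 10:00 PM + 17 h = Sep 10 2032 3:00 PM.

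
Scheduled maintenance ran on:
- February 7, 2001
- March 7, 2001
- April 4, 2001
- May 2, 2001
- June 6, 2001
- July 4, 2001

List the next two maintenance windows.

August 1, 2001; September 5, 2001

Gaps: 28, 28, 28, 35, 28 days — a mix of 28 and 35. Every date is a Wednesday.
Each is the 1st Wednesday of its month.
1st Wednesday of August 2001: August 1, 2001.
1st Wednesday of September 2001: September 5, 2001.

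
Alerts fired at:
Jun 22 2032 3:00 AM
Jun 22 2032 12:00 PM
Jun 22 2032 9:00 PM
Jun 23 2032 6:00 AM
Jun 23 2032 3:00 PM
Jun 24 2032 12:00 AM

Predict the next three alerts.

Jun 24 2032 9:00 AM, Jun 24 2032 6:00 PM, Jun 25 2032 3:00 AM

Gaps: 9, 9, 9, 9, 9 hours — each event is 9 hours after the previous one.
Jun 24 2032 12:00 AM + 9 h = Jun 24 2032 9:00 AM.
Jun 24 2032 9:00 AM + 9 h = Jun 24 2032 6:00 PM.
Jun 24 2032 6:00 PM + 9 h = Jun 25 2032 3:00 AM.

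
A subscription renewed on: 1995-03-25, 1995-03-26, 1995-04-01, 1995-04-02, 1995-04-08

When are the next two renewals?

1995-04-09, 1995-04-15

The gap pattern 1, 6, 1, 6 repeats every 2 events.
These are the Saturdays and Sundays of each week.
Next Sunday: 1995-04-09.
Next Saturday: 1995-04-15.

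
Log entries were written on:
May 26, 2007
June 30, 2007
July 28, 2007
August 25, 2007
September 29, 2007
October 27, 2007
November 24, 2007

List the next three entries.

December 29, 2007; January 26, 2008; February 23, 2008

Every date is a Saturday; gaps 35, 28, 28, 35, 28, 28 days.
Each is the last Saturday of its month (at least one falls on the 29th or later, ruling out '4th Saturday').
December 2007 ends with Saturday December 29, 2007.
Last Saturday of January 2008: January 26, 2008.
February 2008 ends with Saturday February 23, 2008.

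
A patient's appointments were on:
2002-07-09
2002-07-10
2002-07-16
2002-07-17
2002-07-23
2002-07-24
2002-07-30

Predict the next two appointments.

Gaps: 1, 6, 1, 6, 1, 6 days — not constant, but cyclic with period 2.
The events fall on every Tuesday and Wednesday.
The following Wednesday is 2002-07-31.
Next Tuesday: 2002-08-06.

2002-07-31, 2002-08-06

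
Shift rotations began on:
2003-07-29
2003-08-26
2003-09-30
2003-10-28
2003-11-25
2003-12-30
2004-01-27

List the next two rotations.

2004-02-24, 2004-03-30

Every date is a Tuesday; gaps 28, 35, 28, 28, 35, 28 days.
Each is the last Tuesday of its month (at least one falls on the 29th or later, ruling out '4th Tuesday').
Last Tuesday of February 2004: 2004-02-24.
March 2004 ends with Tuesday 2004-03-30.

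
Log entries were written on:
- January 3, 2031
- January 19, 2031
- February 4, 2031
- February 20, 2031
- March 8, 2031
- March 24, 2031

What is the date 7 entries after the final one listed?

The spacing is 16, 16, 16, 16, 16 days — always 16 days.
March 24, 2031 + 16 days = April 9, 2031.
April 9, 2031 + 16 days = April 25, 2031.
April 25, 2031 + 16 days = May 11, 2031.
May 11, 2031 + 16 days = May 27, 2031.
May 27, 2031 + 16 days = June 12, 2031.
June 12, 2031 + 16 days = June 28, 2031.
June 28, 2031 + 16 days = July 14, 2031.

July 14, 2031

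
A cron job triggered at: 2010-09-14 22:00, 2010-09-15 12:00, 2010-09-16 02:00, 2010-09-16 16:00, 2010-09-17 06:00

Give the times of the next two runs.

2010-09-17 20:00, 2010-09-18 10:00

The interval is a steady 14 hours (14, 14, 14, 14).
2010-09-17 06:00 + 14 h = 2010-09-17 20:00.
2010-09-17 20:00 + 14 h = 2010-09-18 10:00.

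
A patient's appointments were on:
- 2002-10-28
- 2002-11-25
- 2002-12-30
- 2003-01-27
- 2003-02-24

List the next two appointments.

2003-03-31, 2003-04-28

These are Mondays with 28, 35, 28, 28-day gaps.
Each is the final Monday of its month — 2002-12-30 is past the 28th, so '4th Monday' doesn't fit.
Last Monday of March 2003: 2003-03-31.
Last Monday of April 2003: 2003-04-28.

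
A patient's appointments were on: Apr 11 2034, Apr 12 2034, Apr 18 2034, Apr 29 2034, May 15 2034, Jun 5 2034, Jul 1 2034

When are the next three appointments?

Aug 1 2034, Sep 6 2034, Oct 17 2034

The spacing grows by 5 each time: 1, 6, 11, 16, 21, 26 days.
Next gap: 31 days. Jul 1 2034 + 31 days = Aug 1 2034.
Next gap: 36 days. Aug 1 2034 + 36 days = Sep 6 2034.
Next gap: 41 days. Sep 6 2034 + 41 days = Oct 17 2034.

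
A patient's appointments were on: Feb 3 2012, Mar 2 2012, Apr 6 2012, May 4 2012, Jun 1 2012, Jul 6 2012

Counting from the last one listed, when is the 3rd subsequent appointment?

These are Fridays at 28- or 35-day spacing (28, 35, 28, 28, 35).
The pattern: 1st Friday of the month.
1st Friday of August 2012: Aug 3 2012.
1st Friday of September 2012: Sep 7 2012.
October 2012 — 1st Friday is Oct 5 2012.

Oct 5 2012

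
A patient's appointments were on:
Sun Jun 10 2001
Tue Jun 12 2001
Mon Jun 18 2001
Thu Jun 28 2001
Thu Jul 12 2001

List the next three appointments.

Mon Jul 30 2001, Tue Aug 21 2001, Sun Sep 16 2001

Intervals are 2, 6, 10, 14 days — an arithmetic progression with common difference 4.
Next gap: 18 days. Thu Jul 12 2001 + 18 days = Mon Jul 30 2001.
Next gap: 22 days. Mon Jul 30 2001 + 22 days = Tue Aug 21 2001.
Next gap: 26 days. Tue Aug 21 2001 + 26 days = Sun Sep 16 2001.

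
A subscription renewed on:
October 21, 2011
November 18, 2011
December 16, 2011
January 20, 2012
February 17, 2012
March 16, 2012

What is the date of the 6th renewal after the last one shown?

September 21, 2012

All dates are Fridays, 28, 28, 35, 28, 28 days apart.
Specifically, the 3rd Friday of each month.
3rd Friday of April 2012: April 20, 2012.
May 2012 — 3rd Friday is May 18, 2012.
3rd Friday of June 2012: June 15, 2012.
3rd Friday of July 2012: July 20, 2012.
3rd Friday of August 2012: August 17, 2012.
3rd Friday of September 2012: September 21, 2012.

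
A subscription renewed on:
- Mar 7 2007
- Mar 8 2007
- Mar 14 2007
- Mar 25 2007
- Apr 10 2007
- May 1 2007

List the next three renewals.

Intervals are 1, 6, 11, 16, 21 days — an arithmetic progression with common difference 5.
Next gap: 26 days. May 1 2007 + 26 days = May 27 2007.
Next gap: 31 days. May 27 2007 + 31 days = Jun 27 2007.
Next gap: 36 days. Jun 27 2007 + 36 days = Aug 2 2007.

May 27 2007, Jun 27 2007, Aug 2 2007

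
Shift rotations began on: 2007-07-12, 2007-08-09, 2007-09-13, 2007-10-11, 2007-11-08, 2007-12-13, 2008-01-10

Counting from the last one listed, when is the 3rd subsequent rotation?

These are Thursdays at 28- or 35-day spacing (28, 35, 28, 28, 35, 28).
The pattern: 2nd Thursday of the month.
2nd Thursday of February 2008: 2008-02-14.
2nd Thursday of March 2008: 2008-03-13.
2nd Thursday of April 2008: 2008-04-10.

2008-04-10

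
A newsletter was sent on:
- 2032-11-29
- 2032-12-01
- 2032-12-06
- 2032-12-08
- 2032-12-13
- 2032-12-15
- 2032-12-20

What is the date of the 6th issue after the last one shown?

The gap pattern 2, 5, 2, 5, 2, 5 repeats every 2 events.
These are the Mondays and Wednesdays of each week.
The following Wednesday is 2032-12-22.
Next Monday: 2032-12-27.
The following Wednesday is 2032-12-29.
Next Monday: 2033-01-03.
The following Wednesday is 2033-01-05.
The following Monday is 2033-01-10.

2033-01-10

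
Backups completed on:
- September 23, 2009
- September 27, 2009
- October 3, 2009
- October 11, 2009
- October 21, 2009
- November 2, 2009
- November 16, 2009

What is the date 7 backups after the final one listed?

April 19, 2010

Gaps: 4, 6, 8, 10, 12, 14 days — each gap is 2 larger than the previous one.
Next gap: 16 days. November 16, 2009 + 16 days = December 2, 2009.
Next gap: 18 days. December 2, 2009 + 18 days = December 20, 2009.
Next gap: 20 days. December 20, 2009 + 20 days = January 9, 2010.
Next gap: 22 days. January 9, 2010 + 22 days = January 31, 2010.
Next gap: 24 days. January 31, 2010 + 24 days = February 24, 2010.
Next gap: 26 days. February 24, 2010 + 26 days = March 22, 2010.
Next gap: 28 days. March 22, 2010 + 28 days = April 19, 2010.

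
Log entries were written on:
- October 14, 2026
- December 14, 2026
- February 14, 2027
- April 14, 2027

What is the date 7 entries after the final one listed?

Gaps: 61, 62, 59 days — not constant. Every event is on the 14th of the month.
Pattern: the 14th of every 2 months.
Next: June 2027 → June 14, 2027.
August 2027: August 14, 2027.
Next: October 2027 → October 14, 2027.
December 2027: December 14, 2027.
February 2028: February 14, 2028.
April 2028: April 14, 2028.
Next: June 2028 → June 14, 2028.

June 14, 2028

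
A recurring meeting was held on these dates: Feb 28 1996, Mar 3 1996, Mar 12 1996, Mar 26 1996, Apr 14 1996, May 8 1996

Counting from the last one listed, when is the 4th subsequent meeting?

Gaps: 4, 9, 14, 19, 24 days — each gap is 5 larger than the previous one.
Next gap: 29 days. May 8 1996 + 29 days = Jun 6 1996.
Next gap: 34 days. Jun 6 1996 + 34 days = Jul 10 1996.
Next gap: 39 days. Jul 10 1996 + 39 days = Aug 18 1996.
Next gap: 44 days. Aug 18 1996 + 44 days = Oct 1 1996.

Oct 1 1996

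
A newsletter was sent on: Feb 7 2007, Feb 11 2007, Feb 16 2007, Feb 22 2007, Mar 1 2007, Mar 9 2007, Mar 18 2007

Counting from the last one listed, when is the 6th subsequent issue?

Jun 1 2007

Gaps: 4, 5, 6, 7, 8, 9 days — each gap is 1 larger than the previous one.
Next gap: 10 days. Mar 18 2007 + 10 days = Mar 28 2007.
Next gap: 11 days. Mar 28 2007 + 11 days = Apr 8 2007.
Next gap: 12 days. Apr 8 2007 + 12 days = Apr 20 2007.
Next gap: 13 days. Apr 20 2007 + 13 days = May 3 2007.
Next gap: 14 days. May 3 2007 + 14 days = May 17 2007.
Next gap: 15 days. May 17 2007 + 15 days = Jun 1 2007.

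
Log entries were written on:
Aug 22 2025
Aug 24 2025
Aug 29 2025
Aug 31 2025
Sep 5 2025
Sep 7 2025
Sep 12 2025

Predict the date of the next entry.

Gaps: 2, 5, 2, 5, 2, 5 days — not constant, but cyclic with period 2.
The events fall on every Friday and Sunday.
Next Sunday: Sep 14 2025.

Sep 14 2025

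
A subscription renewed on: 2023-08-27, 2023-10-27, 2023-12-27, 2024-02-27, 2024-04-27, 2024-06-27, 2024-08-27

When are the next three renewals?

Gaps: 61, 61, 62, 60, 61, 61 days — not constant. Every event is on the 27th of the month.
Pattern: the 27th of every 2 months.
Next: October 2024 → 2024-10-27.
Next: December 2024 → 2024-12-27.
Next: February 2025 → 2025-02-27.

2024-10-27, 2024-12-27, 2025-02-27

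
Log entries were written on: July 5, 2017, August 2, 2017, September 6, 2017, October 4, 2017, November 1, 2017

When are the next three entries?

Gaps: 28, 35, 28, 28 days — a mix of 28 and 35. Every date is a Wednesday.
Each is the 1st Wednesday of its month.
December 2017 — 1st Wednesday is December 6, 2017.
1st Wednesday of January 2018: January 3, 2018.
1st Wednesday of February 2018: February 7, 2018.

December 6, 2017; January 3, 2018; February 7, 2018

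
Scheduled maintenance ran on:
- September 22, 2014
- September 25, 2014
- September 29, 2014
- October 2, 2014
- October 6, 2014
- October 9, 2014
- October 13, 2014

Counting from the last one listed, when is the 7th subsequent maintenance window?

Every event lands on a Monday or Thursday (gaps cycle 3, 4, 3, 4, 3, 4).
So the schedule is: every Monday and Thursday.
The following Thursday is October 16, 2014.
The following Monday is October 20, 2014.
Next Thursday: October 23, 2014.
The following Monday is October 27, 2014.
Next Thursday: October 30, 2014.
Next Monday: November 3, 2014.
The following Thursday is November 6, 2014.

November 6, 2014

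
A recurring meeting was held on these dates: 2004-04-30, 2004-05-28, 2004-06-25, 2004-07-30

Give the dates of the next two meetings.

Every date is a Friday; gaps 28, 28, 35 days.
Each is the last Friday of its month (at least one falls on the 29th or later, ruling out '4th Friday').
August 2004 ends with Friday 2004-08-27.
September 2004 ends with Friday 2004-09-24.

2004-08-27, 2004-09-24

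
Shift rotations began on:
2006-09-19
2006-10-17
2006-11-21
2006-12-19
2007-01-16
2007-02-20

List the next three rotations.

2007-03-20, 2007-04-17, 2007-05-15

All dates are Tuesdays, 28, 35, 28, 28, 35 days apart.
Specifically, the 3rd Tuesday of each month.
3rd Tuesday of March 2007: 2007-03-20.
April 2007 — 3rd Tuesday is 2007-04-17.
May 2007 — 3rd Tuesday is 2007-05-15.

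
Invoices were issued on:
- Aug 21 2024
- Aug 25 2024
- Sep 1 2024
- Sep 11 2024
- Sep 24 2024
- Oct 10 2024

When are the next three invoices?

Oct 29 2024, Nov 20 2024, Dec 15 2024

Intervals are 4, 7, 10, 13, 16 days — an arithmetic progression with common difference 3.
Next gap: 19 days. Oct 10 2024 + 19 days = Oct 29 2024.
Next gap: 22 days. Oct 29 2024 + 22 days = Nov 20 2024.
Next gap: 25 days. Nov 20 2024 + 25 days = Dec 15 2024.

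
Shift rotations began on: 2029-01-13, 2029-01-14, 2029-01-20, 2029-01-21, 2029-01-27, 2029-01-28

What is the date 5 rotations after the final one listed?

2029-02-17

Gaps: 1, 6, 1, 6, 1 days — not constant, but cyclic with period 2.
The events fall on every Saturday and Sunday.
Next Saturday: 2029-02-03.
Next Sunday: 2029-02-04.
Next Saturday: 2029-02-10.
The following Sunday is 2029-02-11.
Next Saturday: 2029-02-17.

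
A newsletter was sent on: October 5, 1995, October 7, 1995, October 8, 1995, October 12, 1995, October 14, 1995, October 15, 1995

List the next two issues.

Gaps: 2, 1, 4, 2, 1 days — not constant, but cyclic with period 3.
The events fall on every Thursday, Saturday and Sunday.
The following Thursday is October 19, 1995.
The following Saturday is October 21, 1995.

October 19, 1995; October 21, 1995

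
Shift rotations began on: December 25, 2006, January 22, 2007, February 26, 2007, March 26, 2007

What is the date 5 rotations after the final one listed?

August 27, 2007

All dates are Mondays, 28, 35, 28 days apart.
Specifically, the 4th Monday of each month.
April 2007 — 4th Monday is April 23, 2007.
May 2007 — 4th Monday is May 28, 2007.
4th Monday of June 2007: June 25, 2007.
4th Monday of July 2007: July 23, 2007.
August 2007 — 4th Monday is August 27, 2007.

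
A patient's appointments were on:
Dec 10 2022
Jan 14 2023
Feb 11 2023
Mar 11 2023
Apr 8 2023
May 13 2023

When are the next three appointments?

These are Saturdays at 28- or 35-day spacing (35, 28, 28, 28, 35).
The pattern: 2nd Saturday of the month.
June 2023 — 2nd Saturday is Jun 10 2023.
July 2023 — 2nd Saturday is Jul 8 2023.
August 2023 — 2nd Saturday is Aug 12 2023.

Jun 10 2023, Jul 8 2023, Aug 12 2023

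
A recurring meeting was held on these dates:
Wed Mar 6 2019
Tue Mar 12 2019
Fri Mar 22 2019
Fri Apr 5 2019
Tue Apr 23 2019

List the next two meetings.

Intervals are 6, 10, 14, 18 days — an arithmetic progression with common difference 4.
Next gap: 22 days. Tue Apr 23 2019 + 22 days = Wed May 15 2019.
Next gap: 26 days. Wed May 15 2019 + 26 days = Mon Jun 10 2019.

Wed May 15 2019, Mon Jun 10 2019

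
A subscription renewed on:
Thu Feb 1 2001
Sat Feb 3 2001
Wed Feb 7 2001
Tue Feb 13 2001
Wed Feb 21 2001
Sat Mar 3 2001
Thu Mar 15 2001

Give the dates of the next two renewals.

Intervals are 2, 4, 6, 8, 10, 12 days — an arithmetic progression with common difference 2.
Next gap: 14 days. Thu Mar 15 2001 + 14 days = Thu Mar 29 2001.
Next gap: 16 days. Thu Mar 29 2001 + 16 days = Sat Apr 14 2001.

Thu Mar 29 2001, Sat Apr 14 2001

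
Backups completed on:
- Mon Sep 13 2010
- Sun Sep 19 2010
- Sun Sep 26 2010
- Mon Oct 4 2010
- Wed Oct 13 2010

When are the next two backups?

Sat Oct 23 2010, Wed Nov 3 2010

Gaps: 6, 7, 8, 9 days — each gap is 1 larger than the previous one.
Next gap: 10 days. Wed Oct 13 2010 + 10 days = Sat Oct 23 2010.
Next gap: 11 days. Sat Oct 23 2010 + 11 days = Wed Nov 3 2010.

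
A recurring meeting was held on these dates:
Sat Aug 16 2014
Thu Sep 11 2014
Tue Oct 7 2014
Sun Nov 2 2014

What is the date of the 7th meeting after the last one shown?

The spacing is 26, 26, 26 days — always 26 days.
Sun Nov 2 2014 + 26 days = Fri Nov 28 2014.
Fri Nov 28 2014 + 26 days = Wed Dec 24 2014.
Wed Dec 24 2014 + 26 days = Mon Jan 19 2015.
Mon Jan 19 2015 + 26 days = Sat Feb 14 2015.
Sat Feb 14 2015 + 26 days = Thu Mar 12 2015.
Thu Mar 12 2015 + 26 days = Tue Apr 7 2015.
Tue Apr 7 2015 + 26 days = Sun May 3 2015.

Sun May 3 2015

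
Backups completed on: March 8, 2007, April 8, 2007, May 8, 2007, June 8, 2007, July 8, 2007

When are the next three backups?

The day-of-month is always 8 (31, 30, 31, 30 days between events).
So this recurs on the 8th of each month.
Next: August 2007 → August 8, 2007.
Next: September 2007 → September 8, 2007.
October 2007: October 8, 2007.

August 8, 2007; September 8, 2007; October 8, 2007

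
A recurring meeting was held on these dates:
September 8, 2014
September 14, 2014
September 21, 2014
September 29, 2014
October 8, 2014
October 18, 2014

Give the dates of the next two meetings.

October 29, 2014; November 10, 2014

Intervals are 6, 7, 8, 9, 10 days — an arithmetic progression with common difference 1.
Next gap: 11 days. October 18, 2014 + 11 days = October 29, 2014.
Next gap: 12 days. October 29, 2014 + 12 days = November 10, 2014.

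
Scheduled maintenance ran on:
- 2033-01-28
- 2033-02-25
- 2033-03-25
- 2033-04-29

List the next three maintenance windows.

All Fridays; the gaps (28, 28, 35) vary with month length.
This is the last Friday of each month.
Last Friday of May 2033: 2033-05-27.
June 2033 ends with Friday 2033-06-24.
July 2033 ends with Friday 2033-07-29.

2033-05-27, 2033-06-24, 2033-07-29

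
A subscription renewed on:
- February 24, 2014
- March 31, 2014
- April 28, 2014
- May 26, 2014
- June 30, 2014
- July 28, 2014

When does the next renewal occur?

All Mondays; the gaps (35, 28, 28, 35, 28) vary with month length.
This is the last Monday of each month.
August 2014 ends with Monday August 25, 2014.

August 25, 2014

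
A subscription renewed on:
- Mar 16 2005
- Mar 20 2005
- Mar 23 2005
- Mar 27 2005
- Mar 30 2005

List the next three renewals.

Apr 3 2005, Apr 6 2005, Apr 10 2005

Gaps: 4, 3, 4, 3 days — not constant, but cyclic with period 2.
The events fall on every Wednesday and Sunday.
Next Sunday: Apr 3 2005.
Next Wednesday: Apr 6 2005.
The following Sunday is Apr 10 2005.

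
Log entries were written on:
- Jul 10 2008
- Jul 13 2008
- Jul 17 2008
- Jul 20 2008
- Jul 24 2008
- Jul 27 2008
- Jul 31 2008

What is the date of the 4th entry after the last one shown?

Every event lands on a Thursday or Sunday (gaps cycle 3, 4, 3, 4, 3, 4).
So the schedule is: every Thursday and Sunday.
The following Sunday is Aug 3 2008.
The following Thursday is Aug 7 2008.
The following Sunday is Aug 10 2008.
The following Thursday is Aug 14 2008.

Aug 14 2008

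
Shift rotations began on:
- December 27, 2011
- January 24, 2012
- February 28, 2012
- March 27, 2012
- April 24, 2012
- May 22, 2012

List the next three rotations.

June 26, 2012; July 24, 2012; August 28, 2012

These are Tuesdays at 28- or 35-day spacing (28, 35, 28, 28, 28).
The pattern: 4th Tuesday of the month.
4th Tuesday of June 2012: June 26, 2012.
July 2012 — 4th Tuesday is July 24, 2012.
4th Tuesday of August 2012: August 28, 2012.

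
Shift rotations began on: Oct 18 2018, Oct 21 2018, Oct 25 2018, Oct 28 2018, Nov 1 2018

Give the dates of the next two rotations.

Nov 4 2018, Nov 8 2018

Every event lands on a Thursday or Sunday (gaps cycle 3, 4, 3, 4).
So the schedule is: every Thursday and Sunday.
The following Sunday is Nov 4 2018.
Next Thursday: Nov 8 2018.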